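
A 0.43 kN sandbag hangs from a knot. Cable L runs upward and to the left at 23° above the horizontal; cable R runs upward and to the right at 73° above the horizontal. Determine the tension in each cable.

ΣF_x = 0: −T_L·cos23° + T_R·cos73° = 0 → T_R = 3.14841·T_L.
ΣF_y = 0: T_L·sin23° + T_R·sin73° = 0.43.
Substitute: T_L·(0.390731 + 3.14841·0.956305) = 0.43 → T_L = 0.126412 ≈ 0.1264 kN.
Then T_R = 3.14841 × 0.126412 = 0.3980 kN.

T_L = 0.1264 kN, T_R = 0.3980 kN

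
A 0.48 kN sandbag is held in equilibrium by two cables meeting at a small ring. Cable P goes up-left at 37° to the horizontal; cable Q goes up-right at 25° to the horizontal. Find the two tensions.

T_P = 0.4927 kN, T_Q = 0.4342 kN

ΣF_x = 0: −T_P·cos37° + T_Q·cos25° = 0 → T_Q = 0.881197·T_P.
ΣF_y = 0: T_P·sin37° + T_Q·sin25° = 0.48.
Substitute: T_P·(0.601815 + 0.881197·0.422618) = 0.48 → T_P = 0.492699 ≈ 0.4927 kN.
Then T_Q = 0.881197 × 0.492699 = 0.4342 kN.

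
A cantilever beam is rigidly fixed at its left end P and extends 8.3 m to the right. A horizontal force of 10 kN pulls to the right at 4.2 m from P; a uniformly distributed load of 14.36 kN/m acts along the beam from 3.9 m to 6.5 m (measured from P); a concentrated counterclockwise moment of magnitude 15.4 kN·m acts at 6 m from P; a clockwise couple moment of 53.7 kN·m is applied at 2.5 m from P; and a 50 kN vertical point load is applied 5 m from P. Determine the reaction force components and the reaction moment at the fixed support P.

Resultant of the distributed load: 14.36 × 2.6 = 37.336 kN at 5.2 m from P.
ΣF_x = 0: P_x + 10 = 0 → P_x = -10.00 kN.
ΣF_y = 0: P_y − 14.36·2.6 − 50 = 0 → P_y = 87.34 kN.
ΣM about P: M_P − (14.36·2.6)·5.2 + 15.4 − 53.7 − 50·5 = 0 → M_P = 482.4 kN·m.

P_x = -10.00 kN, P_y = 87.34 kN, M_P = 482.4 kN·m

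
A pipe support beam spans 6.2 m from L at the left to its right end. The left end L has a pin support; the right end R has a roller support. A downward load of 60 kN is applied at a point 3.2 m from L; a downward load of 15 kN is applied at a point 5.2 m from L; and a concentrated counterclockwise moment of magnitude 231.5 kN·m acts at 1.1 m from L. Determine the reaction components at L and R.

L_x = 0, L_y = 68.79 kN, R_y = 6.210 kN

Moments about L: R_y·6.2 − 60·3.2 − 15·5.2 + 231.5 = 0 → R_y = 38.5/6.2 = 6.20968 ≈ 6.210 kN.
ΣF_y = 0: L_y + 6.20968 − 60 − 15 = 0 → L_y = 68.79 kN.
ΣF_x = 0: no horizontal applied forces, so L_x = 0.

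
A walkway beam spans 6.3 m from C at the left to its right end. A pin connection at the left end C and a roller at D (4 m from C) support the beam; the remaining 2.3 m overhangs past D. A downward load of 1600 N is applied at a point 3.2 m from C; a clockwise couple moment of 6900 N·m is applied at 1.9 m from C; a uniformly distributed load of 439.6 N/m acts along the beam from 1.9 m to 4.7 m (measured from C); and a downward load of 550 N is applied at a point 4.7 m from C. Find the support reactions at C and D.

Resultant of the distributed load: 439.6 × 2.8 = 1230.88 N at 3.3 m from C.
Taking moments about C: D_y·4 − 1600·3.2 − 6900 − (439.6·2.8)·3.3 − 550·4.7 = 0 → D_y = 18666.904/4 = 4666.73 ≈ 4667 N.
ΣF_y = 0: C_y + 4666.73 − 1600 − 439.6·2.8 − 550 = 0 → C_y = -1286 N.
ΣF_x = 0: no horizontal applied forces, so C_x = 0.

C_x = 0, C_y = -1286 N, D_y = 4667 N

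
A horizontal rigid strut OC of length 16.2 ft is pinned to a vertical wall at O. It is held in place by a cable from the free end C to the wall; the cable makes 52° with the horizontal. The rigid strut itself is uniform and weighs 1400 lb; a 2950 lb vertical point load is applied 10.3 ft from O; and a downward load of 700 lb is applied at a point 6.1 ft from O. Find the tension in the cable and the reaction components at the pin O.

ΣM about O: T·sin52°·16.2 − 1400·8.1 − 2950·10.3 − 700·6.1 = 0 → T = 45995/(16.2·0.788011) = 3602.99 ≈ 3603 lb.
ΣF_x = 0: O_x − T·cos52° = 0 → O_x = 3602.99 × 0.615661 = 2218 lb.
ΣF_y = 0: O_y + T·sin52° − 1400 − 2950 − 700 = 0 → O_y = 5050 − 3602.99 × 0.788011 = 2211 lb.

T = 3603 lb, O_x = 2218 lb, O_y = 2211 lb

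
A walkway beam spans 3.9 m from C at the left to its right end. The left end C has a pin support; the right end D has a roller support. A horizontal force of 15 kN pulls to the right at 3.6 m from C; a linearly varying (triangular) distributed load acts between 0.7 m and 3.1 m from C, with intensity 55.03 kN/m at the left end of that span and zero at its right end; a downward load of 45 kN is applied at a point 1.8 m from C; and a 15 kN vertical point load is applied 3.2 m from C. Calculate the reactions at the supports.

Resultant of the triangular load: ½ × 55.03 × 2.4 = 66.036 kN, acting at 1.5 m from C (one-third of the span from the peak).
Taking moments about C: D_y·3.9 − (½·55.03·2.4)·1.5 − 45·1.8 − 15·3.2 = 0 → D_y = 228.054/3.9 = 58.4754 ≈ 58.48 kN.
ΣF_y = 0: C_y + 58.4754 − ½·55.03·2.4 − 45 − 15 = 0 → C_y = 67.56 kN.
ΣF_x = 0: C_x + 15 = 0 → C_x = -15.00 kN.

C_x = -15.00 kN, C_y = 67.56 kN, D_y = 58.48 kN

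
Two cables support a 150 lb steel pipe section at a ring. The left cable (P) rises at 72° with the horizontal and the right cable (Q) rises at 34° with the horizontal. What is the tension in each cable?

T_P = 129.4 lb, T_Q = 48.22 lb

ΣF_x = 0: −T_P·cos72° + T_Q·cos34° = 0 → T_Q = 0.372742·T_P.
ΣF_y = 0: T_P·sin72° + T_Q·sin34° = 150.
Substitute: T_P·(0.951057 + 0.372742·0.559193) = 150 → T_P = 129.367 ≈ 129.4 lb.
Then T_Q = 0.372742 × 129.367 = 48.22 lb.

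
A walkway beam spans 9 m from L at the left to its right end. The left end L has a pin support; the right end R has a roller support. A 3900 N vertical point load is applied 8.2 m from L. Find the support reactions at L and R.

Taking moments about L: R_y·9 − 3900·8.2 = 0 → R_y = 31980/9 = 3553.33 ≈ 3553 N.
ΣF_y = 0: L_y + 3553.33 − 3900 = 0 → L_y = 346.7 N.
ΣF_x = 0: no horizontal applied forces, so L_x = 0.

L_x = 0, L_y = 346.7 N, R_y = 3553 N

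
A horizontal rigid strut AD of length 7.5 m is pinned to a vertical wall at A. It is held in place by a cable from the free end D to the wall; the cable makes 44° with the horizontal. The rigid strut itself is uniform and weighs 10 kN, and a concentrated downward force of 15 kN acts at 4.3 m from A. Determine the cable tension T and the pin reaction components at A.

T = 19.58 kN, A_x = 14.08 kN, A_y = 11.40 kN

ΣM about A: T·sin44°·7.5 − 10·3.75 − 15·4.3 = 0 → T = 102/(7.5·0.694658) = 19.578 ≈ 19.58 kN.
ΣF_x = 0: A_x − T·cos44° = 0 → A_x = 19.578 × 0.71934 = 14.08 kN.
ΣF_y = 0: A_y + T·sin44° − 10 − 15 = 0 → A_y = 25 − 19.578 × 0.694658 = 11.40 kN.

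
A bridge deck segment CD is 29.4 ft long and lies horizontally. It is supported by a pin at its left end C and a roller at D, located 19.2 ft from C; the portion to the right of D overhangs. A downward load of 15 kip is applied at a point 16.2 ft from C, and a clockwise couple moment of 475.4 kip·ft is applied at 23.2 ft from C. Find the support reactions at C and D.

C_x = 0, C_y = -22.42 kip, D_y = 37.42 kip

ΣM about C: D_y·19.2 − 15·16.2 − 475.4 = 0 → D_y = 718.4/19.2 = 37.4167 ≈ 37.42 kip.
ΣF_y = 0: C_y + 37.4167 − 15 = 0 → C_y = -22.42 kip.
ΣF_x = 0: no horizontal applied forces, so C_x = 0.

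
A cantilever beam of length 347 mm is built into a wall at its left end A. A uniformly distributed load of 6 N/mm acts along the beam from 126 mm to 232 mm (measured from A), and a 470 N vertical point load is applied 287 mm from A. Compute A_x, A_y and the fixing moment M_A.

A_x = 0, A_y = 1106 N, M_A = 248700 N·mm

Resultant of the distributed load: 6 × 106 = 636 N at 179 mm from A.
ΣF_x = 0: A_x = 0.
ΣF_y = 0: A_y − 6·106 − 470 = 0 → A_y = 1106 N.
ΣM about A: M_A − (6·106)·179 − 470·287 = 0 → M_A = 248700 N·mm.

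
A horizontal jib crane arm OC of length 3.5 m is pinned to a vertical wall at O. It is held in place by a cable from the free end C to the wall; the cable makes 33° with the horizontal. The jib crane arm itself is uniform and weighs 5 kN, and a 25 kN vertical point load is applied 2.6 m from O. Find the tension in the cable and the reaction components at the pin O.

ΣM about O: T·sin33°·3.5 − 5·1.75 − 25·2.6 = 0 → T = 73.75/(3.5·0.544639) = 38.6888 ≈ 38.69 kN.
ΣF_x = 0: O_x − T·cos33° = 0 → O_x = 38.6888 × 0.838671 = 32.45 kN.
ΣF_y = 0: O_y + T·sin33° − 5 − 25 = 0 → O_y = 30 − 38.6888 × 0.544639 = 8.929 kN.

T = 38.69 kN, O_x = 32.45 kN, O_y = 8.929 kN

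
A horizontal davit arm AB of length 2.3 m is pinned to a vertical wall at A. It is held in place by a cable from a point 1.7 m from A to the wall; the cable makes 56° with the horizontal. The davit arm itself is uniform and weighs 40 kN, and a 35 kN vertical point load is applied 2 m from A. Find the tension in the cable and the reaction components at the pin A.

T = 82.31 kN, A_x = 46.03 kN, A_y = 6.765 kN

ΣM about A: T·sin56°·1.7 − 40·1.15 − 35·2 = 0 → T = 116/(1.7·0.829038) = 82.3066 ≈ 82.31 kN.
ΣF_x = 0: A_x − T·cos56° = 0 → A_x = 82.3066 × 0.559193 = 46.03 kN.
ΣF_y = 0: A_y + T·sin56° − 40 − 35 = 0 → A_y = 75 − 82.3066 × 0.829038 = 6.765 kN.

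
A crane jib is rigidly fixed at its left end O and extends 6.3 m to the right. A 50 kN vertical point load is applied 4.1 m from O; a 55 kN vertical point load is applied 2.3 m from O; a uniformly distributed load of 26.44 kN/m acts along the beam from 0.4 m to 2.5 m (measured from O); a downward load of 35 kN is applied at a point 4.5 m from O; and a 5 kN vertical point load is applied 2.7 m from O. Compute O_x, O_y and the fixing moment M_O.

Resultant of the distributed load: 26.44 × 2.1 = 55.524 kN at 1.45 m from O.
ΣF_x = 0: O_x = 0.
ΣF_y = 0: O_y − 50 − 55 − 26.44·2.1 − 35 − 5 = 0 → O_y = 200.5 kN.
ΣM about O: M_O − 50·4.1 − 55·2.3 − (26.44·2.1)·1.45 − 35·4.5 − 5·2.7 = 0 → M_O = 583.0 kN·m.

O_x = 0, O_y = 200.5 kN, M_O = 583.0 kN·m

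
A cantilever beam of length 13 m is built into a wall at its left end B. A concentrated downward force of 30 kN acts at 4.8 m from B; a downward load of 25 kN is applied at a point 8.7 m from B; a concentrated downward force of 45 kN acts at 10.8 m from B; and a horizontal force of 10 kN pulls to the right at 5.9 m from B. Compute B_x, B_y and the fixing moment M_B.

B_x = -10.00 kN, B_y = 100.0 kN, M_B = 847.5 kN·m

ΣF_x = 0: B_x + 10 = 0 → B_x = -10.00 kN.
ΣF_y = 0: B_y − 30 − 25 − 45 = 0 → B_y = 100.0 kN.
ΣM about B: M_B − 30·4.8 − 25·8.7 − 45·10.8 = 0 → M_B = 847.5 kN·m.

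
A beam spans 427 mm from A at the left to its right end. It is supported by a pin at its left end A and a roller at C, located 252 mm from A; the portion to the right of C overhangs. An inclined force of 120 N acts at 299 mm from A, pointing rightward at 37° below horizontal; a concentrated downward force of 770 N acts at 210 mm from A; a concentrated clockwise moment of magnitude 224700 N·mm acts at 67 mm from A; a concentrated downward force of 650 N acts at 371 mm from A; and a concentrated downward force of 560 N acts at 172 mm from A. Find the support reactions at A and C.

A_x = -95.84 N, A_y = -906.0 N, C_y = 2958 N

Moments about A: C_y·252 − 120·sin37°·299 − 770·210 − 224700 − 650·371 − 560·172 = 0 → C_y = 745463/252 = 2958.19 ≈ 2958 N.
ΣF_y = 0: A_y + 2958.19 − 120·sin37° − 770 − 650 − 560 = 0 → A_y = -906.0 N.
ΣF_x = 0: A_x + 120·cos37° = 0 → A_x = -95.84 N.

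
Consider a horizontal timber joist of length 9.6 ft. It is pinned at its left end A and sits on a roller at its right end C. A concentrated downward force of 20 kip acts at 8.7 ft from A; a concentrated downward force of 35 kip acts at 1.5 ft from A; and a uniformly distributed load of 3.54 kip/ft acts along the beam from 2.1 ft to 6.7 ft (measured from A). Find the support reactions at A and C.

Resultant of the distributed load: 3.54 × 4.6 = 16.284 kip at 4.4 ft from A.
Moments about A: C_y·9.6 − 20·8.7 − 35·1.5 − (3.54·4.6)·4.4 = 0 → C_y = 298.1496/9.6 = 31.0573 ≈ 31.06 kip.
ΣF_y = 0: A_y + 31.0573 − 20 − 35 − 3.54·4.6 = 0 → A_y = 40.23 kip.
ΣF_x = 0: no horizontal applied forces, so A_x = 0.

A_x = 0, A_y = 40.23 kip, C_y = 31.06 kip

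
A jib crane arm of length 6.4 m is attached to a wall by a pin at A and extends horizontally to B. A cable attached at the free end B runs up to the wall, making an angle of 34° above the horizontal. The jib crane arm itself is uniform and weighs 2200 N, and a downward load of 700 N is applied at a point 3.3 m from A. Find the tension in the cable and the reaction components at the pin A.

T = 2613 N, A_x = 2166 N, A_y = 1439 N

ΣM about A: T·sin34°·6.4 − 2200·3.2 − 700·3.3 = 0 → T = 9350/(6.4·0.559193) = 2612.58 ≈ 2613 N.
ΣF_x = 0: A_x − T·cos34° = 0 → A_x = 2612.58 × 0.829038 = 2166 N.
ΣF_y = 0: A_y + T·sin34° − 2200 − 700 = 0 → A_y = 2900 − 2612.58 × 0.559193 = 1439 N.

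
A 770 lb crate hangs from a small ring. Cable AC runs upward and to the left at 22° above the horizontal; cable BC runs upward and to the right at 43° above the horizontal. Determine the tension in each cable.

T_AC = 621.4 lb, T_BC = 787.7 lb

ΣF_x = 0: −T_AC·cos22° + T_BC·cos43° = 0 → T_BC = 1.26776·T_AC.
ΣF_y = 0: T_AC·sin22° + T_BC·sin43° = 770.
Substitute: T_AC·(0.374607 + 1.26776·0.681998) = 770 → T_AC = 621.36 ≈ 621.4 lb.
Then T_BC = 1.26776 × 621.36 = 787.7 lb.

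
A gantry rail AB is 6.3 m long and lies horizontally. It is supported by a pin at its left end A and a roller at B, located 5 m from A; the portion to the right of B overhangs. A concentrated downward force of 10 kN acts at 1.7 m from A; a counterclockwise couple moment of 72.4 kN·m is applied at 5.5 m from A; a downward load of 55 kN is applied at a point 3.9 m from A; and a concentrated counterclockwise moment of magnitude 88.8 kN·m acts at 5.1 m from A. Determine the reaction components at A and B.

ΣM about A: B_y·5 − 10·1.7 + 72.4 − 55·3.9 + 88.8 = 0 → B_y = 70.3/5 = 14.06 kN.
ΣF_y = 0: A_y + 14.06 − 10 − 55 = 0 → A_y = 50.94 kN.
ΣF_x = 0: no horizontal applied forces, so A_x = 0.

A_x = 0, A_y = 50.94 kN, B_y = 14.06 kN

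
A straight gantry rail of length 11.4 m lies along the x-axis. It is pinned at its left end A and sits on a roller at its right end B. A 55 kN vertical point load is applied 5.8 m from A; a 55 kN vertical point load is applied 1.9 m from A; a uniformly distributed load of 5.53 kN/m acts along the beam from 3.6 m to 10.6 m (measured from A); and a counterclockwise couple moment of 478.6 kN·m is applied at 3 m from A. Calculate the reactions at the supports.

A_x = 0, A_y = 129.4 kN, B_y = 19.28 kN

Resultant of the distributed load: 5.53 × 7 = 38.71 kN at 7.1 m from A.
Taking moments about A: B_y·11.4 − 55·5.8 − 55·1.9 − (5.53·7)·7.1 + 478.6 = 0 → B_y = 219.741/11.4 = 19.2755 ≈ 19.28 kN.
ΣF_y = 0: A_y + 19.2755 − 55 − 55 − 5.53·7 = 0 → A_y = 129.4 kN.
ΣF_x = 0: no horizontal applied forces, so A_x = 0.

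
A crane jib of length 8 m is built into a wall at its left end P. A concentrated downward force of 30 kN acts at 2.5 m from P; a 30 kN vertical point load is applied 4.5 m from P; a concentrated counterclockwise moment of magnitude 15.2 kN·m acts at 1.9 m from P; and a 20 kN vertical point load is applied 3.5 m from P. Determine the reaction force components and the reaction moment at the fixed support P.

ΣF_x = 0: P_x = 0.
ΣF_y = 0: P_y − 30 − 30 − 20 = 0 → P_y = 80.00 kN.
ΣM about P: M_P − 30·2.5 − 30·4.5 + 15.2 − 20·3.5 = 0 → M_P = 264.8 kN·m.

P_x = 0, P_y = 80.00 kN, M_P = 264.8 kN·m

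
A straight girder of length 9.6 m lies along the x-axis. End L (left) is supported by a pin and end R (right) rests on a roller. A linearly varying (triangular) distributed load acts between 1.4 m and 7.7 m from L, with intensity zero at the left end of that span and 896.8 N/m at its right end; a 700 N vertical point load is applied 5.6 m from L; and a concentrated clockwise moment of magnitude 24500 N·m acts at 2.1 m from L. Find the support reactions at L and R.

L_x = 0, L_y = -1083 N, R_y = 4608 N

Resultant of the triangular load: ½ × 896.8 × 6.3 = 2824.92 N, acting at 5.6 m from L (one-third of the span from the peak).
Taking moments about L: R_y·9.6 − (½·896.8·6.3)·5.6 − 700·5.6 − 24500 = 0 → R_y = 44239.552/9.6 = 4608.29 ≈ 4608 N.
ΣF_y = 0: L_y + 4608.29 − ½·896.8·6.3 − 700 = 0 → L_y = -1083 N.
ΣF_x = 0: no horizontal applied forces, so L_x = 0.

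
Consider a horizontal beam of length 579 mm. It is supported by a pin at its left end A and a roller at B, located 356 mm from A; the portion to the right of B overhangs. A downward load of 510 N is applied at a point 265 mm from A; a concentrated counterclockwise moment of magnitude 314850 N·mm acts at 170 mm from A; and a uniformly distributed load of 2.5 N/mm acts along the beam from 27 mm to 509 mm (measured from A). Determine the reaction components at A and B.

A_x = 0, A_y = 1313 N, B_y = 402.4 N

Resultant of the distributed load: 2.5 × 482 = 1205 N at 268 mm from A.
ΣM about A: B_y·356 − 510·265 + 314850 − (2.5·482)·268 = 0 → B_y = 143240/356 = 402.36 ≈ 402.4 N.
ΣF_y = 0: A_y + 402.36 − 510 − 2.5·482 = 0 → A_y = 1313 N.
ΣF_x = 0: no horizontal applied forces, so A_x = 0.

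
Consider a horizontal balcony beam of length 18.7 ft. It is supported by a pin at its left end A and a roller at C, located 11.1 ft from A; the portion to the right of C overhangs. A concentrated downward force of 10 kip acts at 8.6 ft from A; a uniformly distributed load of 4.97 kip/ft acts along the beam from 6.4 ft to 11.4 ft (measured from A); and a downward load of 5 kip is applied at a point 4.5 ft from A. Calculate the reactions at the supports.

Resultant of the distributed load: 4.97 × 5 = 24.85 kip at 8.9 ft from A.
Moments about A: C_y·11.1 − 10·8.6 − (4.97·5)·8.9 − 5·4.5 = 0 → C_y = 329.665/11.1 = 29.6995 ≈ 29.70 kip.
ΣF_y = 0: A_y + 29.6995 − 10 − 4.97·5 − 5 = 0 → A_y = 10.15 kip.
ΣF_x = 0: no horizontal applied forces, so A_x = 0.

A_x = 0, A_y = 10.15 kip, C_y = 29.70 kip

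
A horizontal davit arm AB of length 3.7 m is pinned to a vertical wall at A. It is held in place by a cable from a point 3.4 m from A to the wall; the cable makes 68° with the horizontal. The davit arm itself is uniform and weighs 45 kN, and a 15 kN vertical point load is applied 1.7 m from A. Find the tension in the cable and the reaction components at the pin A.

T = 34.50 kN, A_x = 12.92 kN, A_y = 28.01 kN

ΣM about A: T·sin68°·3.4 − 45·1.85 − 15·1.7 = 0 → T = 108.75/(3.4·0.927184) = 34.4972 ≈ 34.50 kN.
ΣF_x = 0: A_x − T·cos68° = 0 → A_x = 34.4972 × 0.374607 = 12.92 kN.
ΣF_y = 0: A_y + T·sin68° − 45 − 15 = 0 → A_y = 60 − 34.4972 × 0.927184 = 28.01 kN.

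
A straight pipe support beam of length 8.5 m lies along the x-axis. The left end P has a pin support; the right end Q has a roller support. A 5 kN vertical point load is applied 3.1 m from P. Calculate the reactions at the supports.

P_x = 0, P_y = 3.176 kN, Q_y = 1.824 kN

Taking moments about P: Q_y·8.5 − 5·3.1 = 0 → Q_y = 15.5/8.5 = 1.82353 ≈ 1.824 kN.
ΣF_y = 0: P_y + 1.82353 − 5 = 0 → P_y = 3.176 kN.
ΣF_x = 0: no horizontal applied forces, so P_x = 0.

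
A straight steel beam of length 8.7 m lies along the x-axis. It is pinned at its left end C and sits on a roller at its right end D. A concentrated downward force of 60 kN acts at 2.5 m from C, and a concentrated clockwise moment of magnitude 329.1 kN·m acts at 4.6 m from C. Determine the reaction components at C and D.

Taking moments about C: D_y·8.7 − 60·2.5 − 329.1 = 0 → D_y = 479.1/8.7 = 55.069 ≈ 55.07 kN.
ΣF_y = 0: C_y + 55.069 − 60 = 0 → C_y = 4.931 kN.
ΣF_x = 0: no horizontal applied forces, so C_x = 0.

C_x = 0, C_y = 4.931 kN, D_y = 55.07 kN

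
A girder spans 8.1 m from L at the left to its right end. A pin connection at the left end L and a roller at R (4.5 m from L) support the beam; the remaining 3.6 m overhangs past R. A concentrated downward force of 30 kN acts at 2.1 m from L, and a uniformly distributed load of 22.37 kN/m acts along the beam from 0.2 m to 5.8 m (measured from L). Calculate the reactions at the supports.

Resultant of the distributed load: 22.37 × 5.6 = 125.272 kN at 3 m from L.
Moments about L: R_y·4.5 − 30·2.1 − (22.37·5.6)·3 = 0 → R_y = 438.816/4.5 = 97.5147 ≈ 97.51 kN.
ΣF_y = 0: L_y + 97.5147 − 30 − 22.37·5.6 = 0 → L_y = 57.76 kN.
ΣF_x = 0: no horizontal applied forces, so L_x = 0.

L_x = 0, L_y = 57.76 kN, R_y = 97.51 kN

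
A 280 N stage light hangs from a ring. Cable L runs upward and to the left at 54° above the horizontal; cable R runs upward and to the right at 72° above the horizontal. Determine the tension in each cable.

ΣF_x = 0: −T_L·cos54° + T_R·cos72° = 0 → T_R = 1.90211·T_L.
ΣF_y = 0: T_L·sin54° + T_R·sin72° = 280.
Substitute: T_L·(0.809017 + 1.90211·0.951057) = 280 → T_L = 106.951 ≈ 107.0 N.
Then T_R = 1.90211 × 106.951 = 203.4 N.

T_L = 107.0 N, T_R = 203.4 N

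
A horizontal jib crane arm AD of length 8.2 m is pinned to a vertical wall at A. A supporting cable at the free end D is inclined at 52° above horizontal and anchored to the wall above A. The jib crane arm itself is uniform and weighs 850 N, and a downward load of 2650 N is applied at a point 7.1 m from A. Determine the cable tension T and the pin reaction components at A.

ΣM about A: T·sin52°·8.2 − 850·4.1 − 2650·7.1 = 0 → T = 22300/(8.2·0.788011) = 3451.11 ≈ 3451 N.
ΣF_x = 0: A_x − T·cos52° = 0 → A_x = 3451.11 × 0.615661 = 2125 N.
ΣF_y = 0: A_y + T·sin52° − 850 − 2650 = 0 → A_y = 3500 − 3451.11 × 0.788011 = 780.5 N.

T = 3451 N, A_x = 2125 N, A_y = 780.5 N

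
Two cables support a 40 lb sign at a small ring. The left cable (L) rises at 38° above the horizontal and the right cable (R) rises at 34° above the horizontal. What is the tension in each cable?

T_L = 34.87 lb, T_R = 33.14 lb

ΣF_x = 0: −T_L·cos38° + T_R·cos34° = 0 → T_R = 0.950513·T_L.
ΣF_y = 0: T_L·sin38° + T_R·sin34° = 40.
Substitute: T_L·(0.615661 + 0.950513·0.559193) = 40 → T_L = 34.8681 ≈ 34.87 lb.
Then T_R = 0.950513 × 34.8681 = 33.14 lb.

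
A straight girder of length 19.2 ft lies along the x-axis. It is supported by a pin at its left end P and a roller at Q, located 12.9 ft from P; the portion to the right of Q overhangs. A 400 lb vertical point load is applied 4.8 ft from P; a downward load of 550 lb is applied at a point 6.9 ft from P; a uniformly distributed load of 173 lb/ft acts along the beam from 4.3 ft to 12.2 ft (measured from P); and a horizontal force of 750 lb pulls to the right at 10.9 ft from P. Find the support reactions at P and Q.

P_x = -750.0 lb, P_y = 999.6 lb, Q_y = 1317 lb

Resultant of the distributed load: 173 × 7.9 = 1366.7 lb at 8.25 ft from P.
ΣM about P: Q_y·12.9 − 400·4.8 − 550·6.9 − (173·7.9)·8.25 = 0 → Q_y = 16990.275/12.9 = 1317.08 ≈ 1317 lb.
ΣF_y = 0: P_y + 1317.08 − 400 − 550 − 173·7.9 = 0 → P_y = 999.6 lb.
ΣF_x = 0: P_x + 750 = 0 → P_x = -750.0 lb.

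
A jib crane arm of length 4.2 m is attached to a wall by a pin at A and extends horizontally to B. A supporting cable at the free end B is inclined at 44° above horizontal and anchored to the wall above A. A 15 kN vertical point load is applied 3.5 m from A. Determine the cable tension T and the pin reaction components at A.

ΣM about A: T·sin44°·4.2 − 15·3.5 = 0 → T = 52.5/(4.2·0.694658) = 17.9945 ≈ 17.99 kN.
ΣF_x = 0: A_x − T·cos44° = 0 → A_x = 17.9945 × 0.71934 = 12.94 kN.
ΣF_y = 0: A_y + T·sin44° − 15 = 0 → A_y = 15 − 17.9945 × 0.694658 = 2.500 kN.

T = 17.99 kN, A_x = 12.94 kN, A_y = 2.500 kN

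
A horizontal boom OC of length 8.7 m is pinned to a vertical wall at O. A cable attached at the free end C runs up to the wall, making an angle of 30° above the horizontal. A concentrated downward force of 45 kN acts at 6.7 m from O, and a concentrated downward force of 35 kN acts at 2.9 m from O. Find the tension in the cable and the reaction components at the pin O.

T = 92.64 kN, O_x = 80.23 kN, O_y = 33.68 kN

ΣM about O: T·sin30°·8.7 − 45·6.7 − 35·2.9 = 0 → T = 403/(8.7·0.5) = 92.6437 ≈ 92.64 kN.
ΣF_x = 0: O_x − T·cos30° = 0 → O_x = 92.6437 × 0.866025 = 80.23 kN.
ΣF_y = 0: O_y + T·sin30° − 45 − 35 = 0 → O_y = 80 − 92.6437 × 0.5 = 33.68 kN.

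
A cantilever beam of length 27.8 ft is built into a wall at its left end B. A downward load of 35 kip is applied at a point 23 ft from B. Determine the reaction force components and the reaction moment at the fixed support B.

B_x = 0, B_y = 35.00 kip, M_B = 805.0 kip·ft

ΣF_x = 0: B_x = 0.
ΣF_y = 0: B_y − 35 = 0 → B_y = 35.00 kip.
ΣM about B: M_B − 35·23 = 0 → M_B = 805.0 kip·ft.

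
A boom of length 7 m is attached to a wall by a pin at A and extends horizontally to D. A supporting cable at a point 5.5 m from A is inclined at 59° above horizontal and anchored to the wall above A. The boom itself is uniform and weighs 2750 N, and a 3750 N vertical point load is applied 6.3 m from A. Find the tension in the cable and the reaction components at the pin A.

T = 7053 N, A_x = 3632 N, A_y = 454.5 N

ΣM about A: T·sin59°·5.5 − 2750·3.5 − 3750·6.3 = 0 → T = 33250/(5.5·0.857167) = 7052.83 ≈ 7053 N.
ΣF_x = 0: A_x − T·cos59° = 0 → A_x = 7052.83 × 0.515038 = 3632 N.
ΣF_y = 0: A_y + T·sin59° − 2750 − 3750 = 0 → A_y = 6500 − 7052.83 × 0.857167 = 454.5 N.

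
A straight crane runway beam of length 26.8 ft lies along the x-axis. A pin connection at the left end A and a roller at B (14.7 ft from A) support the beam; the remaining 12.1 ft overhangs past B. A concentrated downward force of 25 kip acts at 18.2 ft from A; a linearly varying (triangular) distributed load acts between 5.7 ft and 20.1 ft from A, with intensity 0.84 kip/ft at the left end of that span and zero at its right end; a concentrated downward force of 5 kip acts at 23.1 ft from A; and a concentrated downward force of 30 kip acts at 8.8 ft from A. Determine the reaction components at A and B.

Resultant of the triangular load: ½ × 0.84 × 14.4 = 6.048 kip, acting at 10.5 ft from A (one-third of the span from the peak).
Taking moments about A: B_y·14.7 − 25·18.2 − (½·0.84·14.4)·10.5 − 5·23.1 − 30·8.8 = 0 → B_y = 898.004/14.7 = 61.0887 ≈ 61.09 kip.
ΣF_y = 0: A_y + 61.0887 − 25 − ½·0.84·14.4 − 5 − 30 = 0 → A_y = 4.959 kip.
ΣF_x = 0: no horizontal applied forces, so A_x = 0.

A_x = 0, A_y = 4.959 kip, B_y = 61.09 kip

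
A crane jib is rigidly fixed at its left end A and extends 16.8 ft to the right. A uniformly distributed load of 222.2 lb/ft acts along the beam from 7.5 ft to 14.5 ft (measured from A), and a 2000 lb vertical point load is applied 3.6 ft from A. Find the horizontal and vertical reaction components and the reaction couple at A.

A_x = 0, A_y = 3555 lb, M_A = 24310 lb·ft

Resultant of the distributed load: 222.2 × 7 = 1555.4 lb at 11 ft from A.
ΣF_x = 0: A_x = 0.
ΣF_y = 0: A_y − 222.2·7 − 2000 = 0 → A_y = 3555 lb.
ΣM about A: M_A − (222.2·7)·11 − 2000·3.6 = 0 → M_A = 24310 lb·ft.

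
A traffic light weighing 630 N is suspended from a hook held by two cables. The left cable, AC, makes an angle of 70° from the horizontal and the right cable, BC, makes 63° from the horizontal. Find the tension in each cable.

ΣF_x = 0: −T_AC·cos70° + T_BC·cos63° = 0 → T_BC = 0.753364·T_AC.
ΣF_y = 0: T_AC·sin70° + T_BC·sin63° = 630.
Substitute: T_AC·(0.939693 + 0.753364·0.891007) = 630 → T_AC = 391.075 ≈ 391.1 N.
Then T_BC = 0.753364 × 391.075 = 294.6 N.

T_AC = 391.1 N, T_BC = 294.6 N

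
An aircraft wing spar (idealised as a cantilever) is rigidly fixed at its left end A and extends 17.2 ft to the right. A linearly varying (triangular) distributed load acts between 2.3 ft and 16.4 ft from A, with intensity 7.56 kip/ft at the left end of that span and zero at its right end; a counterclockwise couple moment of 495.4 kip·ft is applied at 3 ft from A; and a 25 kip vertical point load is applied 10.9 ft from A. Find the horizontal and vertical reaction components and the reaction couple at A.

Resultant of the triangular load: ½ × 7.56 × 14.1 = 53.298 kip, acting at 7 ft from A (one-third of the span from the peak).
ΣF_x = 0: A_x = 0.
ΣF_y = 0: A_y − ½·7.56·14.1 − 25 = 0 → A_y = 78.30 kip.
ΣM about A: M_A − (½·7.56·14.1)·7 + 495.4 − 25·10.9 = 0 → M_A = 150.2 kip·ft.

A_x = 0, A_y = 78.30 kip, M_A = 150.2 kip·ft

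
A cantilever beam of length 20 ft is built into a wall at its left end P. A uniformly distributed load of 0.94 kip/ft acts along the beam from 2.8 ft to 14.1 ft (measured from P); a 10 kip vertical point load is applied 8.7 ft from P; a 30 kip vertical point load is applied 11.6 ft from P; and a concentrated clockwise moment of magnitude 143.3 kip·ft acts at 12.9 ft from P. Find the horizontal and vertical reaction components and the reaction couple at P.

Resultant of the distributed load: 0.94 × 11.3 = 10.622 kip at 8.45 ft from P.
ΣF_x = 0: P_x = 0.
ΣF_y = 0: P_y − 0.94·11.3 − 10 − 30 = 0 → P_y = 50.62 kip.
ΣM about P: M_P − (0.94·11.3)·8.45 − 10·8.7 − 30·11.6 − 143.3 = 0 → M_P = 668.1 kip·ft.

P_x = 0, P_y = 50.62 kip, M_P = 668.1 kip·ft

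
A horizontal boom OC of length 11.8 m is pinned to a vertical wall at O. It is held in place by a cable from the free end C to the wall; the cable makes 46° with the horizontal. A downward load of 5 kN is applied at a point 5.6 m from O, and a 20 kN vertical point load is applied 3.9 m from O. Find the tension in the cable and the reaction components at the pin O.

ΣM about O: T·sin46°·11.8 − 5·5.6 − 20·3.9 = 0 → T = 106/(11.8·0.71934) = 12.4879 ≈ 12.49 kN.
ΣF_x = 0: O_x − T·cos46° = 0 → O_x = 12.4879 × 0.694658 = 8.675 kN.
ΣF_y = 0: O_y + T·sin46° − 5 − 20 = 0 → O_y = 25 − 12.4879 × 0.71934 = 16.02 kN.

T = 12.49 kN, O_x = 8.675 kN, O_y = 16.02 kN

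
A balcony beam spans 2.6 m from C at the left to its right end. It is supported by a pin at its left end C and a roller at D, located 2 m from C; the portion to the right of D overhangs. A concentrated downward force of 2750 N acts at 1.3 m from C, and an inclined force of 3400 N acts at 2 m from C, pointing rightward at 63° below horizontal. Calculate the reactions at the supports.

Moments about C: D_y·2 − 2750·1.3 − 3400·sin63°·2 = 0 → D_y = 9633.84/2 = 4816.92 ≈ 4817 N.
ΣF_y = 0: C_y + 4816.92 − 2750 − 3400·sin63° = 0 → C_y = 962.5 N.
ΣF_x = 0: C_x + 3400·cos63° = 0 → C_x = -1544 N.

C_x = -1544 N, C_y = 962.5 N, D_y = 4817 N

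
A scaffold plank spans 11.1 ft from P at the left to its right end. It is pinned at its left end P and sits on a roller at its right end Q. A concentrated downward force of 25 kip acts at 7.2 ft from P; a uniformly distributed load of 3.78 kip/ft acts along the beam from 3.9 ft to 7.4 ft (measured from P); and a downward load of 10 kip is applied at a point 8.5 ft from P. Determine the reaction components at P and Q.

P_x = 0, P_y = 17.62 kip, Q_y = 30.61 kip

Resultant of the distributed load: 3.78 × 3.5 = 13.23 kip at 5.65 ft from P.
Taking moments about P: Q_y·11.1 − 25·7.2 − (3.78·3.5)·5.65 − 10·8.5 = 0 → Q_y = 339.7495/11.1 = 30.6081 ≈ 30.61 kip.
ΣF_y = 0: P_y + 30.6081 − 25 − 3.78·3.5 − 10 = 0 → P_y = 17.62 kip.
ΣF_x = 0: no horizontal applied forces, so P_x = 0.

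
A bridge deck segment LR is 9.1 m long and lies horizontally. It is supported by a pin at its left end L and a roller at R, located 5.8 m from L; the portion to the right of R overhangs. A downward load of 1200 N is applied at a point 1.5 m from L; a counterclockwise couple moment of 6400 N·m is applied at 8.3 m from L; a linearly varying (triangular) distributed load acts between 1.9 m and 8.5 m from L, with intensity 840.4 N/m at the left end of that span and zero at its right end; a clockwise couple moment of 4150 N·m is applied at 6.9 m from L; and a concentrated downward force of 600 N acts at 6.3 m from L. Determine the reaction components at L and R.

L_x = 0, L_y = 2039 N, R_y = 2535 N

Resultant of the triangular load: ½ × 840.4 × 6.6 = 2773.32 N, acting at 4.1 m from L (one-third of the span from the peak).
Moments about L: R_y·5.8 − 1200·1.5 + 6400 − (½·840.4·6.6)·4.1 − 4150 − 600·6.3 = 0 → R_y = 14700.612/5.8 = 2534.59 ≈ 2535 N.
ΣF_y = 0: L_y + 2534.59 − 1200 − ½·840.4·6.6 − 600 = 0 → L_y = 2039 N.
ΣF_x = 0: no horizontal applied forces, so L_x = 0.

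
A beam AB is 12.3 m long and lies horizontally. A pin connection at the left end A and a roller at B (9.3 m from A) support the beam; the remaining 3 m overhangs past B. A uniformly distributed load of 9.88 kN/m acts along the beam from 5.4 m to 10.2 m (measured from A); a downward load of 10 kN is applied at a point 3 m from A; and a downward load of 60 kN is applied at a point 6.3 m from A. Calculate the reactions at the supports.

Resultant of the distributed load: 9.88 × 4.8 = 47.424 kN at 7.8 m from A.
Taking moments about A: B_y·9.3 − (9.88·4.8)·7.8 − 10·3 − 60·6.3 = 0 → B_y = 777.9072/9.3 = 83.6459 ≈ 83.65 kN.
ΣF_y = 0: A_y + 83.6459 − 9.88·4.8 − 10 − 60 = 0 → A_y = 33.78 kN.
ΣF_x = 0: no horizontal applied forces, so A_x = 0.

A_x = 0, A_y = 33.78 kN, B_y = 83.65 kN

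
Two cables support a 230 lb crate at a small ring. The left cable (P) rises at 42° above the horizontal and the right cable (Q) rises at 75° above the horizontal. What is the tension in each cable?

ΣF_x = 0: −T_P·cos42° + T_Q·cos75° = 0 → T_Q = 2.87129·T_P.
ΣF_y = 0: T_P·sin42° + T_Q·sin75° = 230.
Substitute: T_P·(0.669131 + 2.87129·0.965926) = 230 → T_P = 66.8103 ≈ 66.81 lb.
Then T_Q = 2.87129 × 66.8103 = 191.8 lb.

T_P = 66.81 lb, T_Q = 191.8 lb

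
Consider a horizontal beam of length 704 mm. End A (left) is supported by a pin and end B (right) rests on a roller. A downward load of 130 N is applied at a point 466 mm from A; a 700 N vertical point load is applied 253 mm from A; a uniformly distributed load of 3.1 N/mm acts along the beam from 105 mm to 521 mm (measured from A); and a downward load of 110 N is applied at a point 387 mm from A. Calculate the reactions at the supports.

A_x = 0, A_y = 1258 N, B_y = 971.4 N

Resultant of the distributed load: 3.1 × 416 = 1289.6 N at 313 mm from A.
ΣM about A: B_y·704 − 130·466 − 700·253 − (3.1·416)·313 − 110·387 = 0 → B_y = 683894.8/704 = 971.441 ≈ 971.4 N.
ΣF_y = 0: A_y + 971.441 − 130 − 700 − 3.1·416 − 110 = 0 → A_y = 1258 N.
ΣF_x = 0: no horizontal applied forces, so A_x = 0.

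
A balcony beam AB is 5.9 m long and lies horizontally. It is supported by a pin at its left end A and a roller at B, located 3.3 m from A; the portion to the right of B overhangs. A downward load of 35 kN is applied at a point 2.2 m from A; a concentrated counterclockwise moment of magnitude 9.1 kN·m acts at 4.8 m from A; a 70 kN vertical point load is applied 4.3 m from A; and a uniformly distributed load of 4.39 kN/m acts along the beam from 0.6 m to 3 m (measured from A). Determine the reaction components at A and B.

Resultant of the distributed load: 4.39 × 2.4 = 10.536 kN at 1.8 m from A.
Moments about A: B_y·3.3 − 35·2.2 + 9.1 − 70·4.3 − (4.39·2.4)·1.8 = 0 → B_y = 387.8648/3.3 = 117.535 ≈ 117.5 kN.
ΣF_y = 0: A_y + 117.535 − 35 − 70 − 4.39·2.4 = 0 → A_y = -1.999 kN.
ΣF_x = 0: no horizontal applied forces, so A_x = 0.

A_x = 0, A_y = -1.999 kN, B_y = 117.5 kN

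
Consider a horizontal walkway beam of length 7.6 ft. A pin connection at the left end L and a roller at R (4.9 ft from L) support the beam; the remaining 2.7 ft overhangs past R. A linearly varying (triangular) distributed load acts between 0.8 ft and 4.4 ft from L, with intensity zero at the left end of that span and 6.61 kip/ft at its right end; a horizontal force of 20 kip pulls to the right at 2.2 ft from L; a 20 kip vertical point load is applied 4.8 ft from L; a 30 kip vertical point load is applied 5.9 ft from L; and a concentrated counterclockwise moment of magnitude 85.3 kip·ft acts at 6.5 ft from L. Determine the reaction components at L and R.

L_x = -20.00 kip, L_y = 15.82 kip, R_y = 46.08 kip

Resultant of the triangular load: ½ × 6.61 × 3.6 = 11.898 kip, acting at 3.2 ft from L (one-third of the span from the peak).
Taking moments about L: R_y·4.9 − (½·6.61·3.6)·3.2 − 20·4.8 − 30·5.9 + 85.3 = 0 → R_y = 225.7736/4.9 = 46.0762 ≈ 46.08 kip.
ΣF_y = 0: L_y + 46.0762 − ½·6.61·3.6 − 20 − 30 = 0 → L_y = 15.82 kip.
ΣF_x = 0: L_x + 20 = 0 → L_x = -20.00 kip.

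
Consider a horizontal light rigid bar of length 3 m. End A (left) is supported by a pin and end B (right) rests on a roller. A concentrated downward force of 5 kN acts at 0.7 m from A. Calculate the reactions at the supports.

A_x = 0, A_y = 3.833 kN, B_y = 1.167 kN

ΣM about A: B_y·3 − 5·0.7 = 0 → B_y = 3.5/3 = 1.16667 ≈ 1.167 kN.
ΣF_y = 0: A_y + 1.16667 − 5 = 0 → A_y = 3.833 kN.
ΣF_x = 0: no horizontal applied forces, so A_x = 0.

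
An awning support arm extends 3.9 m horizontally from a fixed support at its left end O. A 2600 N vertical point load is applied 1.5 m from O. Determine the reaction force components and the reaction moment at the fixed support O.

O_x = 0, O_y = 2600 N, M_O = 3900 N·m

ΣF_x = 0: O_x = 0.
ΣF_y = 0: O_y − 2600 = 0 → O_y = 2600 N.
ΣM about O: M_O − 2600·1.5 = 0 → M_O = 3900 N·m.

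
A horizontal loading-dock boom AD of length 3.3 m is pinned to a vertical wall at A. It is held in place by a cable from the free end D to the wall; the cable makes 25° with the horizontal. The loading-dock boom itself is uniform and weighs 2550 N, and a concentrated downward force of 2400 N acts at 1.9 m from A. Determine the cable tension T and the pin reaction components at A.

ΣM about A: T·sin25°·3.3 − 2550·1.65 − 2400·1.9 = 0 → T = 8767.5/(3.3·0.422618) = 6286.57 ≈ 6287 N.
ΣF_x = 0: A_x − T·cos25° = 0 → A_x = 6286.57 × 0.906308 = 5698 N.
ΣF_y = 0: A_y + T·sin25° − 2550 − 2400 = 0 → A_y = 4950 − 6286.57 × 0.422618 = 2293 N.

T = 6287 N, A_x = 5698 N, A_y = 2293 N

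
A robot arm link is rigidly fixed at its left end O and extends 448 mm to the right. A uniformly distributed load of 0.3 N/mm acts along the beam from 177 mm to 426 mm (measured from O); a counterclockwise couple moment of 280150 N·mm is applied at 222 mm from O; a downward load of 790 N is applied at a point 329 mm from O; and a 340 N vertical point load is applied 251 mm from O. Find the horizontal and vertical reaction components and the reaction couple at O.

O_x = 0, O_y = 1205 N, M_O = 87620 N·mm

Resultant of the distributed load: 0.3 × 249 = 74.7 N at 301.5 mm from O.
ΣF_x = 0: O_x = 0.
ΣF_y = 0: O_y − 0.3·249 − 790 − 340 = 0 → O_y = 1205 N.
ΣM about O: M_O − (0.3·249)·301.5 + 280150 − 790·329 − 340·251 = 0 → M_O = 87620 N·mm.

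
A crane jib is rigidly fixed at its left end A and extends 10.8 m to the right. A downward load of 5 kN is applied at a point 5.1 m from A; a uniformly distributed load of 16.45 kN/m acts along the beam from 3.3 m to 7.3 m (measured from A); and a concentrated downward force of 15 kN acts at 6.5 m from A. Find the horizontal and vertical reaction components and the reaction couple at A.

A_x = 0, A_y = 85.80 kN, M_A = 471.7 kN·m

Resultant of the distributed load: 16.45 × 4 = 65.8 kN at 5.3 m from A.
ΣF_x = 0: A_x = 0.
ΣF_y = 0: A_y − 5 − 16.45·4 − 15 = 0 → A_y = 85.80 kN.
ΣM about A: M_A − 5·5.1 − (16.45·4)·5.3 − 15·6.5 = 0 → M_A = 471.7 kN·m.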